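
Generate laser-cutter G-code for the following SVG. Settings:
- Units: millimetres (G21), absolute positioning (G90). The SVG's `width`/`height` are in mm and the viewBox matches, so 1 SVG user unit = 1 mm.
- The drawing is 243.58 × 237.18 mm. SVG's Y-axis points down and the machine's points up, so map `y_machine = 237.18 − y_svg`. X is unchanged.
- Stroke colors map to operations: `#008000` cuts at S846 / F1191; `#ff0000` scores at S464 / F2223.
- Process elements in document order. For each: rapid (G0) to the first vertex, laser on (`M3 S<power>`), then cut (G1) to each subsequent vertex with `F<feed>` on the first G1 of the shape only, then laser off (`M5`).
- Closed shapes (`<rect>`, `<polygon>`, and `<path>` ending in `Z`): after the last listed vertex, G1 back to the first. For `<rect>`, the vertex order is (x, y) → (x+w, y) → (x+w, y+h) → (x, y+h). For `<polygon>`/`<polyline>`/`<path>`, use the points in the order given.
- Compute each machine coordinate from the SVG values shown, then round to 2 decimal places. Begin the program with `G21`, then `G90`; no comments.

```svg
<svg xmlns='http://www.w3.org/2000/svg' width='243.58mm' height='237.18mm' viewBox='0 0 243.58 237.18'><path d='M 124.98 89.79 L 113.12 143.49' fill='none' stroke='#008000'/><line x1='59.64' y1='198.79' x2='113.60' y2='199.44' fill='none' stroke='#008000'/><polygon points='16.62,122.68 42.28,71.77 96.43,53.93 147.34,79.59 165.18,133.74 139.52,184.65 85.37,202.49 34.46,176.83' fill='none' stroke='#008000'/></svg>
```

1 u = 1 mm; y_m = 237.18 − y.

[1] `<path>` line segment, #008000→cut S846 F1191: (124.98,147.39) → (113.12,93.69)

[2] `<line>` line segment, #008000→cut S846 F1191: (59.64,38.39) → (113.60,37.74)

[3] `<polygon>` regular polygon, #008000→cut S846 F1191: (16.62,114.50) → (42.28,165.41) → (96.43,183.25) → (147.34,157.59) → (165.18,103.44) → (139.52,52.53) → (85.37,34.69) → (34.46,60.35) → (16.62,114.50) (closed)

G21
G90
G0 X124.98 Y147.39
M3 S846
G1 X113.12 Y93.69 F1191
M5
G0 X59.64 Y38.39
M3 S846
G1 X113.60 Y37.74 F1191
M5
G0 X16.62 Y114.50
M3 S846
G1 X42.28 Y165.41 F1191
G1 X96.43 Y183.25
G1 X147.34 Y157.59
G1 X165.18 Y103.44
G1 X139.52 Y52.53
G1 X85.37 Y34.69
G1 X34.46 Y60.35
G1 X16.62 Y114.50
M5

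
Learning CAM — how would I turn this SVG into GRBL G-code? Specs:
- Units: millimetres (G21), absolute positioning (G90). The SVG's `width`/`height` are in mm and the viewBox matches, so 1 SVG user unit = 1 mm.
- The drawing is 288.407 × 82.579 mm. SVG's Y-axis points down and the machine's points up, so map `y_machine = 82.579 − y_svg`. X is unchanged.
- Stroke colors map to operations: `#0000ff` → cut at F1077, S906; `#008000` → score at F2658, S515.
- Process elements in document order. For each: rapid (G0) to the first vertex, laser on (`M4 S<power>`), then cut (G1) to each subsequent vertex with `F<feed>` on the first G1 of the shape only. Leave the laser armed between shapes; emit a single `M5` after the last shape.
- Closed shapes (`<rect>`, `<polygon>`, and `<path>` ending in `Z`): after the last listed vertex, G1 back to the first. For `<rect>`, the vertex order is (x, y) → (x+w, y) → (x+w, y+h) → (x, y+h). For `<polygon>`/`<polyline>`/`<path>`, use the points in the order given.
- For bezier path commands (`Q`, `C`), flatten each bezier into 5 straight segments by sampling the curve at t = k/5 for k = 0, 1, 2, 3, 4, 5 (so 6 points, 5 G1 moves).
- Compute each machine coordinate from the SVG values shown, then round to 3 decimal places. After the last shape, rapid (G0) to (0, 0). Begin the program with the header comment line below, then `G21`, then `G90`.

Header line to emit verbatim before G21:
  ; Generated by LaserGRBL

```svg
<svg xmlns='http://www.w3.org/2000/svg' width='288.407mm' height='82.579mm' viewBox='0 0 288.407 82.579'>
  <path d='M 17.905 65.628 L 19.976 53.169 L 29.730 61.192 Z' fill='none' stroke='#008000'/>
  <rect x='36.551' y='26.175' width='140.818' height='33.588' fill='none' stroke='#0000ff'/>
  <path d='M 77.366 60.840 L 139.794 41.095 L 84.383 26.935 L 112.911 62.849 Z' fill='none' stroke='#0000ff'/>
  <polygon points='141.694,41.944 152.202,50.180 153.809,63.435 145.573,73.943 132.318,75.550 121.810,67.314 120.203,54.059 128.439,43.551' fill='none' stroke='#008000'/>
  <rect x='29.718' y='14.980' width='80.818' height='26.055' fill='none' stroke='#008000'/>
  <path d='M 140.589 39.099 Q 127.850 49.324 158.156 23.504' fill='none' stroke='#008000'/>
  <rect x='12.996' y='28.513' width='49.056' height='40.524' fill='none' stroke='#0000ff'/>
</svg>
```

viewBox `0 0 288.407 82.579` with mm width/height → 1 unit = 1 mm. Flip: y_m = 82.579 − y_svg.

**Shape 1** — `<path>` regular polygon, stroke `#008000` → score (S515, F2658). Machine vertices: (17.905,16.951) → (19.976,29.410) → (29.730,21.387) → (17.905,16.951). Closed: final G1 returns to the first vertex.

**Shape 2** — `<rect>` rectangle, stroke `#0000ff` → cut (S906, F1077). Machine vertices: (36.551,56.404) → (177.369,56.404) → (177.369,22.816) → (36.551,22.816) → (36.551,56.404). Closed: final G1 returns to the first vertex.

**Shape 3** — `<path>` closed polygon, stroke `#0000ff` → cut (S906, F1077). Machine vertices: (77.366,21.739) → (139.794,41.484) → (84.383,55.644) → (112.911,19.730) → (77.366,21.739). Closed: final G1 returns to the first vertex.

**Shape 4** — `<polygon>` regular polygon, stroke `#008000` → score (S515, F2658). Machine vertices: (141.694,40.635) → (152.202,32.399) → (153.809,19.144) → (145.573,8.636) → (132.318,7.029) → (121.810,15.265) → (120.203,28.520) → (128.439,39.028) → (141.694,40.635). Closed: final G1 returns to the first vertex.

**Shape 5** — `<rect>` rectangle, stroke `#008000` → score (S515, F2658). Machine vertices: (29.718,67.599) → (110.536,67.599) → (110.536,41.544) → (29.718,41.544) → (29.718,67.599). Closed: final G1 returns to the first vertex.

**Shape 6** — `<path>` quadratic bezier, stroke `#008000` → score (S515, F2658). Control points (SVG): P0=(140.589,39.099), P1=(127.850,49.324), P2=(158.156,23.504); sampled at t=k/5. Machine vertices: (140.589,43.480) → (137.215,40.832) → (137.285,41.067) → (140.798,44.186) → (147.755,50.189) → (158.156,59.075). Open path.

**Shape 7** — `<rect>` rectangle, stroke `#0000ff` → cut (S906, F1077). Machine vertices: (12.996,54.066) → (62.052,54.066) → (62.052,13.542) → (12.996,13.542) → (12.996,54.066). Closed: final G1 returns to the first vertex.

; Generated by LaserGRBL
G21
G90
G0 X17.905 Y16.951
M4 S515
G1 X19.976 Y29.410 F2658
G1 X29.730 Y21.387
G1 X17.905 Y16.951
G0 X36.551 Y56.404
M4 S906
G1 X177.369 Y56.404 F1077
G1 X177.369 Y22.816
G1 X36.551 Y22.816
G1 X36.551 Y56.404
G0 X77.366 Y21.739
M4 S906
G1 X139.794 Y41.484 F1077
G1 X84.383 Y55.644
G1 X112.911 Y19.730
G1 X77.366 Y21.739
G0 X141.694 Y40.635
M4 S515
G1 X152.202 Y32.399 F2658
G1 X153.809 Y19.144
G1 X145.573 Y8.636
G1 X132.318 Y7.029
G1 X121.810 Y15.265
G1 X120.203 Y28.520
G1 X128.439 Y39.028
G1 X141.694 Y40.635
G0 X29.718 Y67.599
M4 S515
G1 X110.536 Y67.599 F2658
G1 X110.536 Y41.544
G1 X29.718 Y41.544
G1 X29.718 Y67.599
G0 X140.589 Y43.480
M4 S515
G1 X137.215 Y40.832 F2658
G1 X137.285 Y41.067
G1 X140.798 Y44.186
G1 X147.755 Y50.189
G1 X158.156 Y59.075
G0 X12.996 Y54.066
M4 S906
G1 X62.052 Y54.066 F1077
G1 X62.052 Y13.542
G1 X12.996 Y13.542
G1 X12.996 Y54.066
M5
G0 X0.000 Y0.000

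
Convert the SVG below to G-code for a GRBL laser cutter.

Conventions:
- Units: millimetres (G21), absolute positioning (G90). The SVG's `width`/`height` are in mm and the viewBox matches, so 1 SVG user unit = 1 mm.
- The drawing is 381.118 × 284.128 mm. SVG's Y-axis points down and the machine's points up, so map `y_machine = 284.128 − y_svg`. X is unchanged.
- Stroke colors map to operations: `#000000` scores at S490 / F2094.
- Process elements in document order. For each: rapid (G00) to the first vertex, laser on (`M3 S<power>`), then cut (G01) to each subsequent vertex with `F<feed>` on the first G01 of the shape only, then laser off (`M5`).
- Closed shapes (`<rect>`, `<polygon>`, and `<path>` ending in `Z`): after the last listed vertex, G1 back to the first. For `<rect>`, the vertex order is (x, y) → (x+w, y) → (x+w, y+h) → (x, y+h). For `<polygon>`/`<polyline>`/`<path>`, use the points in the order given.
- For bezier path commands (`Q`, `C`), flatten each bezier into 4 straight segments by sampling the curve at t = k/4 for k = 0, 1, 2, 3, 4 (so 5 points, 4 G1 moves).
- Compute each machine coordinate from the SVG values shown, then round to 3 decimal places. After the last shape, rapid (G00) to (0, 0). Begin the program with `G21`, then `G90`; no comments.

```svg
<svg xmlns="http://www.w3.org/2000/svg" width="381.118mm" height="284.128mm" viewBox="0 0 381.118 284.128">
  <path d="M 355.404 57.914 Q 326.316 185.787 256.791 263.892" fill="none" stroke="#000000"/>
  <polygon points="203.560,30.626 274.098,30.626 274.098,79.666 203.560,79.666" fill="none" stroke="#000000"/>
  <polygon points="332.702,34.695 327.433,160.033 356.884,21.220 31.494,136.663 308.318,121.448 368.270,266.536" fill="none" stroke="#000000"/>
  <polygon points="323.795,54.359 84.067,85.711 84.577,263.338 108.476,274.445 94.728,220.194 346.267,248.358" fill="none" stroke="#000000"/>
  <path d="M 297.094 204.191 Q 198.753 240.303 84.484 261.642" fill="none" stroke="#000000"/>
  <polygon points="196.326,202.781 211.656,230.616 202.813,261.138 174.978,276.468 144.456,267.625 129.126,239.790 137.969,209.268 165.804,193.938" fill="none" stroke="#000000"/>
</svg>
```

viewBox `0 0 381.118 284.128` with mm width/height → 1 unit = 1 mm. Flip: y_m = 284.128 − y_svg.

**Shape 1** — `<path>` quadratic bezier, stroke `#000000` → score (S490, F2094). Control points (SVG): P0=(355.404,57.914), P1=(326.316,185.787), P2=(256.791,263.892); sampled at t=k/4. Machine vertices: (355.404,226.214) → (338.333,165.388) → (316.207,110.783) → (289.026,62.399) → (256.791,20.236). Open path.

**Shape 2** — `<polygon>` rectangle, stroke `#000000` → score (S490, F2094). Machine vertices: (203.560,253.502) → (274.098,253.502) → (274.098,204.462) → (203.560,204.462) → (203.560,253.502). Closed: final G1 returns to the first vertex.

**Shape 3** — `<polygon>` closed polygon, stroke `#000000` → score (S490, F2094). Machine vertices: (332.702,249.433) → (327.433,124.095) → (356.884,262.908) → (31.494,147.465) → (308.318,162.680) → (368.270,17.592) → (332.702,249.433). Closed: final G1 returns to the first vertex.

**Shape 4** — `<polygon>` closed polygon, stroke `#000000` → score (S490, F2094). Machine vertices: (323.795,229.769) → (84.067,198.417) → (84.577,20.790) → (108.476,9.683) → (94.728,63.934) → (346.267,35.770) → (323.795,229.769). Closed: final G1 returns to the first vertex.

**Shape 5** — `<path>` quadratic bezier, stroke `#000000` → score (S490, F2094). Control points (SVG): P0=(297.094,204.191), P1=(198.753,240.303), P2=(84.484,261.642); sampled at t=k/4. Machine vertices: (297.094,79.937) → (246.928,62.804) → (194.771,47.518) → (140.623,34.079) → (84.484,22.486). Open path.

**Shape 6** — `<polygon>` regular polygon, stroke `#000000` → score (S490, F2094). Machine vertices: (196.326,81.347) → (211.656,53.512) → (202.813,22.990) → (174.978,7.660) → (144.456,16.503) → (129.126,44.338) → (137.969,74.860) → (165.804,90.190) → (196.326,81.347). Closed: final G1 returns to the first vertex.

G21
G90
G00 X355.404 Y226.214
M3 S490
G01 X338.333 Y165.388 F2094
G01 X316.207 Y110.783
G01 X289.026 Y62.399
G01 X256.791 Y20.236
M5
G00 X203.560 Y253.502
M3 S490
G01 X274.098 Y253.502 F2094
G01 X274.098 Y204.462
G01 X203.560 Y204.462
G01 X203.560 Y253.502
M5
G00 X332.702 Y249.433
M3 S490
G01 X327.433 Y124.095 F2094
G01 X356.884 Y262.908
G01 X31.494 Y147.465
G01 X308.318 Y162.680
G01 X368.270 Y17.592
G01 X332.702 Y249.433
M5
G00 X323.795 Y229.769
M3 S490
G01 X84.067 Y198.417 F2094
G01 X84.577 Y20.790
G01 X108.476 Y9.683
G01 X94.728 Y63.934
G01 X346.267 Y35.770
G01 X323.795 Y229.769
M5
G00 X297.094 Y79.937
M3 S490
G01 X246.928 Y62.804 F2094
G01 X194.771 Y47.518
G01 X140.623 Y34.079
G01 X84.484 Y22.486
M5
G00 X196.326 Y81.347
M3 S490
G01 X211.656 Y53.512 F2094
G01 X202.813 Y22.990
G01 X174.978 Y7.660
G01 X144.456 Y16.503
G01 X129.126 Y44.338
G01 X137.969 Y74.860
G01 X165.804 Y90.190
G01 X196.326 Y81.347
M5
G00 X0.000 Y0.000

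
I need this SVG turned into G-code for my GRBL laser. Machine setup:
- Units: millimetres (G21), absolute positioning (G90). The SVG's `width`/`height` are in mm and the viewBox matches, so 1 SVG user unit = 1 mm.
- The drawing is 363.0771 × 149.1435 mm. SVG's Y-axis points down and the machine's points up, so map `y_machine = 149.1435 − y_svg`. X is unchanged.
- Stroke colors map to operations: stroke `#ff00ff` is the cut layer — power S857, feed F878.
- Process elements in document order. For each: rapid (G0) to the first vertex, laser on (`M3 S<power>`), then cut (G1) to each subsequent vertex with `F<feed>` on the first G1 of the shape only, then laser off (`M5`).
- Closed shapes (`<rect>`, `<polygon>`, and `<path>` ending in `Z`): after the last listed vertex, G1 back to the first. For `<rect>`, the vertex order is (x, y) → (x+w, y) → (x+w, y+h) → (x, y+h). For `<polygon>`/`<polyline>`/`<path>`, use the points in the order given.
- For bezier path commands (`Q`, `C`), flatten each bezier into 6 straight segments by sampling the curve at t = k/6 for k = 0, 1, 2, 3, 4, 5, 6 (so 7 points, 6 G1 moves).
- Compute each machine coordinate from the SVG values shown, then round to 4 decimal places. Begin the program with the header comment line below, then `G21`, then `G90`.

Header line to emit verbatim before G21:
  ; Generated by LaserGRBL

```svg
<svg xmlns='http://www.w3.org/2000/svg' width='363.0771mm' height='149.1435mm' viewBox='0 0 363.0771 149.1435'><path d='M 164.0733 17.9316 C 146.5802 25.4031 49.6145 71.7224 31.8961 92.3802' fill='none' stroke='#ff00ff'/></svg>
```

Since the viewBox matches the mm dimensions, user units are millimetres directly. The only transform is the Y-flip y_m = 149.1435 − y_svg.

Shape 1 is a cubic bezier drawn with `<path>`. Its stroke #ff00ff means cut at S857, F878. After flipping Y the toolpath is (164.0733,131.2119) → (149.4388,124.5375) → (125.9678,113.1804) → (98.0692,98.9325) → (70.1518,83.5857) → (46.6244,68.9320) → (31.8961,56.7633).

; Generated by LaserGRBL
G21
G90
G0 X164.0733 Y131.2119
M3 S857
G1 X149.4388 Y124.5375 F878
G1 X125.9678 Y113.1804
G1 X98.0692 Y98.9325
G1 X70.1518 Y83.5857
G1 X46.6244 Y68.9320
G1 X31.8961 Y56.7633
M5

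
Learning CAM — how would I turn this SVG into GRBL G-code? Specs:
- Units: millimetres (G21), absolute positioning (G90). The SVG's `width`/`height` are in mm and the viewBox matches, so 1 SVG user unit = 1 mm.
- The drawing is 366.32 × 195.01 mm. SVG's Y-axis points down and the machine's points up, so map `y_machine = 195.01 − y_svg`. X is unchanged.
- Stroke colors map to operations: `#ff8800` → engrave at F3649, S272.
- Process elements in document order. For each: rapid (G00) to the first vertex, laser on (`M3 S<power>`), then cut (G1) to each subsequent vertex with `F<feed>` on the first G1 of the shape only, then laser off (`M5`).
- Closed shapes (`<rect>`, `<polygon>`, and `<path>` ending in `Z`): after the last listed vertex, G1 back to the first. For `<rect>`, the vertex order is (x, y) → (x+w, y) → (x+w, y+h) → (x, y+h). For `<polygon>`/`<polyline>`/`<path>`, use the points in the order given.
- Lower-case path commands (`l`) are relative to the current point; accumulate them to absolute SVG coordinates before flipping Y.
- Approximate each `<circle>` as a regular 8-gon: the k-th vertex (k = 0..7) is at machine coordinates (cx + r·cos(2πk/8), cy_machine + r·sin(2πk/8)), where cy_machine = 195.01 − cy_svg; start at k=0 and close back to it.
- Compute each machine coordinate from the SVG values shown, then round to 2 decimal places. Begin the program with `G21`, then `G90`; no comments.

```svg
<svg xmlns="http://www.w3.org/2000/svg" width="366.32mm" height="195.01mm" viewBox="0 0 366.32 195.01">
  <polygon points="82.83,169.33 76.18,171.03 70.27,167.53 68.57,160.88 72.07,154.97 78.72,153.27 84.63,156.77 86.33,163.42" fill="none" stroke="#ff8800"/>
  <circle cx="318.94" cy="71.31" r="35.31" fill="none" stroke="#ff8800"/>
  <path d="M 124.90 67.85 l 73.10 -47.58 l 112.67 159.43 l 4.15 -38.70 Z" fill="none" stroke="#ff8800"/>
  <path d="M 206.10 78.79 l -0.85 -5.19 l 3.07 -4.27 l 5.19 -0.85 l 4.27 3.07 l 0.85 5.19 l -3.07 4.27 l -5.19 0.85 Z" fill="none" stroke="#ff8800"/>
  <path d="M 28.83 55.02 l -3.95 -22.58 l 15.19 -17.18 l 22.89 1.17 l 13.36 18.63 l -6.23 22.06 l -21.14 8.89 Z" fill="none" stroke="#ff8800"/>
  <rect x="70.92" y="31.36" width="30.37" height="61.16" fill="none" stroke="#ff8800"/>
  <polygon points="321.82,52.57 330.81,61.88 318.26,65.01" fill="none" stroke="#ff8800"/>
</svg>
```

G21
G90
G00 X82.83 Y25.68
M3 S272
G1 X76.18 Y23.98 F3649
G1 X70.27 Y27.48
G1 X68.57 Y34.13
G1 X72.07 Y40.04
G1 X78.72 Y41.74
G1 X84.63 Y38.24
G1 X86.33 Y31.59
G1 X82.83 Y25.68
M5
G00 X354.25 Y123.70
M3 S272
G1 X343.91 Y148.67 F3649
G1 X318.94 Y159.01
G1 X293.97 Y148.67
G1 X283.63 Y123.70
G1 X293.97 Y98.73
G1 X318.94 Y88.39
G1 X343.91 Y98.73
G1 X354.25 Y123.70
M5
G00 X124.90 Y127.16
M3 S272
G1 X198.00 Y174.74 F3649
G1 X310.67 Y15.31
G1 X314.82 Y54.01
G1 X124.90 Y127.16
M5
G00 X206.10 Y116.22
M3 S272
G1 X205.25 Y121.41 F3649
G1 X208.32 Y125.68
G1 X213.51 Y126.53
G1 X217.78 Y123.46
G1 X218.63 Y118.27
G1 X215.56 Y114.00
G1 X210.37 Y113.15
G1 X206.10 Y116.22
M5
G00 X28.83 Y139.99
M3 S272
G1 X24.88 Y162.57 F3649
G1 X40.07 Y179.75
G1 X62.96 Y178.58
G1 X76.32 Y159.95
G1 X70.09 Y137.89
G1 X48.95 Y129.00
G1 X28.83 Y139.99
M5
G00 X70.92 Y163.65
M3 S272
G1 X101.29 Y163.65 F3649
G1 X101.29 Y102.49
G1 X70.92 Y102.49
G1 X70.92 Y163.65
M5
G00 X321.82 Y142.44
M3 S272
G1 X330.81 Y133.13 F3649
G1 X318.26 Y130.00
G1 X321.82 Y142.44
M5

Since the viewBox matches the mm dimensions, user units are millimetres directly. The only transform is the Y-flip y_m = 195.01 − y_svg.

Shape 1 is a regular polygon drawn with `<polygon>`. Its stroke #ff8800 means engrave at S272, F3649. After flipping Y the toolpath is (82.83,25.68) → (76.18,23.98) → (70.27,27.48) → (68.57,34.13) → (72.07,40.04) → (78.72,41.74) → (84.63,38.24) → (86.33,31.59) → (82.83,25.68), returning to the start.

Shape 2 is a circle drawn with `<circle>`. Its stroke #ff8800 means engrave at S272, F3649. After flipping Y the toolpath is (354.25,123.70) → (343.91,148.67) → (318.94,159.01) → (293.97,148.67) → (283.63,123.70) → (293.97,98.73) → (318.94,88.39) → (343.91,98.73) → (354.25,123.70), returning to the start.

Shape 3 is a closed polygon drawn with `<path>`. Its stroke #ff8800 means engrave at S272, F3649. After flipping Y the toolpath is (124.90,127.16) → (198.00,174.74) → (310.67,15.31) → (314.82,54.01) → (124.90,127.16), returning to the start.

Shape 4 is a regular polygon drawn with `<path>`. Its stroke #ff8800 means engrave at S272, F3649. After flipping Y the toolpath is (206.10,116.22) → (205.25,121.41) → (208.32,125.68) → (213.51,126.53) → (217.78,123.46) → (218.63,118.27) → (215.56,114.00) → (210.37,113.15) → (206.10,116.22), returning to the start.

Shape 5 is a regular polygon drawn with `<path>`. Its stroke #ff8800 means engrave at S272, F3649. After flipping Y the toolpath is (28.83,139.99) → (24.88,162.57) → (40.07,179.75) → (62.96,178.58) → (76.32,159.95) → (70.09,137.89) → (48.95,129.00) → (28.83,139.99), returning to the start.

Shape 6 is a rectangle drawn with `<rect>`. Its stroke #ff8800 means engrave at S272, F3649. After flipping Y the toolpath is (70.92,163.65) → (101.29,163.65) → (101.29,102.49) → (70.92,102.49) → (70.92,163.65), returning to the start.

Shape 7 is a regular polygon drawn with `<polygon>`. Its stroke #ff8800 means engrave at S272, F3649. After flipping Y the toolpath is (321.82,142.44) → (330.81,133.13) → (318.26,130.00) → (321.82,142.44), returning to the start.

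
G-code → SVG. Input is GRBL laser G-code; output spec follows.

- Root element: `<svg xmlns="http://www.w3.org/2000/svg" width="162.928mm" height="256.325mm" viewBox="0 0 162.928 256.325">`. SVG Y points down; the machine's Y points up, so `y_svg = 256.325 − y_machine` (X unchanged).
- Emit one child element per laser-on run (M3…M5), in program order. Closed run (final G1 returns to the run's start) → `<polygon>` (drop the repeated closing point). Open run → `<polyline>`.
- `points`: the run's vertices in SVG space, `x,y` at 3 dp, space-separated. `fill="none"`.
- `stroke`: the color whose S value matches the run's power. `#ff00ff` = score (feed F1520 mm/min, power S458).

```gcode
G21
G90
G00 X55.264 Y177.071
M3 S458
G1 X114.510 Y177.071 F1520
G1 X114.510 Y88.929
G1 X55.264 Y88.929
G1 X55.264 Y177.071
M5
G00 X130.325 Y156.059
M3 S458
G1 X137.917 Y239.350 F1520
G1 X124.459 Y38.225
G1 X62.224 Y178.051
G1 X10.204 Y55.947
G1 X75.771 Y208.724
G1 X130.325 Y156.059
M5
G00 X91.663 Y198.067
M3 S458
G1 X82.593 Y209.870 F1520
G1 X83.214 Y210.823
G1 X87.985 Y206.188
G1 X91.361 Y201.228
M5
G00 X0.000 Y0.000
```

<svg xmlns="http://www.w3.org/2000/svg" width="162.928mm" height="256.325mm" viewBox="0 0 162.928 256.325">
  <polygon points="55.264,79.254 114.510,79.254 114.510,167.396 55.264,167.396" fill="none" stroke="#ff00ff"/>
  <polygon points="130.325,100.266 137.917,16.975 124.459,218.100 62.224,78.274 10.204,200.378 75.771,47.601" fill="none" stroke="#ff00ff"/>
  <polyline points="91.663,58.258 82.593,46.455 83.214,45.502 87.985,50.137 91.361,55.097" fill="none" stroke="#ff00ff"/>
</svg>

Each laser-on run becomes one SVG element. Flip Y back into SVG space with y_svg = 256.325 − y_machine. Every run uses S458, so all elements get stroke `#ff00ff` (score).

Run 1: The run returns to its start, so emit a `<polygon>` with points (Y-flipped): 55.264,79.254 114.510,79.254 114.510,167.396 55.264,167.396.

Run 2: The run returns to its start, so emit a `<polygon>` with points (Y-flipped): 130.325,100.266 137.917,16.975 124.459,218.100 62.224,78.274 10.204,200.378 75.771,47.601.

Run 3: The run is open, so emit a `<polyline>` with points (Y-flipped): 91.663,58.258 82.593,46.455 83.214,45.502 87.985,50.137 91.361,55.097.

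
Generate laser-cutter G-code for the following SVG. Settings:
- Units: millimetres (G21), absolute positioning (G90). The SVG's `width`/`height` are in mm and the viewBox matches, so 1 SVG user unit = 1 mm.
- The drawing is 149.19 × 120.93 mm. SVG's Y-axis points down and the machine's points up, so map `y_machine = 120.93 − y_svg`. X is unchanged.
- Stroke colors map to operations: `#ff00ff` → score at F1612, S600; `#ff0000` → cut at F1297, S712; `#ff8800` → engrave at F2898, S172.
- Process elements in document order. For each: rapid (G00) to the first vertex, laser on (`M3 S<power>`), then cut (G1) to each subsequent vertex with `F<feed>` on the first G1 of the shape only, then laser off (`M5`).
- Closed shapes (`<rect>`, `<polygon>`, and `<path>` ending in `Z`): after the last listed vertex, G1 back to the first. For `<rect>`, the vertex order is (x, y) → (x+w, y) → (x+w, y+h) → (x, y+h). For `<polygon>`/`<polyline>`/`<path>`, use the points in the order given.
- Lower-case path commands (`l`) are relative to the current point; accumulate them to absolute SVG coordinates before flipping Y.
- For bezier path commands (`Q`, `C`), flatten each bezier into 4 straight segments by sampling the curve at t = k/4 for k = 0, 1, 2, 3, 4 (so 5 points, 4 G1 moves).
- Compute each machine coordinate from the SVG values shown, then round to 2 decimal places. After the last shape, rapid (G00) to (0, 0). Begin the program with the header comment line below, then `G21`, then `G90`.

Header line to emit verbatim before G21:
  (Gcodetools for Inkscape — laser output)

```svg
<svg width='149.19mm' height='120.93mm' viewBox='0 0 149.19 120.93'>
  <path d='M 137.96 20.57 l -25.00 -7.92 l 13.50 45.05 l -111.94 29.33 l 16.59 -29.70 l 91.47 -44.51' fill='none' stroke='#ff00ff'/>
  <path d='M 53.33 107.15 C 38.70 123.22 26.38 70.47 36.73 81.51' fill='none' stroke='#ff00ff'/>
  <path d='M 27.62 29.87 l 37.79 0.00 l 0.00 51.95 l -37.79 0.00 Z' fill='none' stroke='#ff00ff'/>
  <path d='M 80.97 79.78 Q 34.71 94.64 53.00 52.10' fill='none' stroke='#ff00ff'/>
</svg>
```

Since the viewBox matches the mm dimensions, user units are millimetres directly. The only transform is the Y-flip y_m = 120.93 − y_svg.

Shape 1 is a open polyline drawn with `<path>`. Its stroke #ff00ff means score at S600, F1612. After flipping Y the toolpath is (137.96,100.36) → (112.96,108.28) → (126.46,63.23) → (14.52,33.90) → (31.11,63.60) → (122.58,108.11).

Shape 2 is a cubic bezier drawn with `<path>`. Its stroke #ff00ff means score at S600, F1612. After flipping Y the toolpath is (53.33,13.78) → (43.11,12.56) → (35.66,24.71) → (32.90,37.81) → (36.73,39.42).

Shape 3 is a rectangle drawn with `<path>`. Its stroke #ff00ff means score at S600, F1612. After flipping Y the toolpath is (27.62,91.06) → (65.41,91.06) → (65.41,39.11) → (27.62,39.11) → (27.62,91.06), returning to the start.

Shape 4 is a quadratic bezier drawn with `<path>`. Its stroke #ff00ff means score at S600, F1612. After flipping Y the toolpath is (80.97,41.15) → (61.87,37.31) → (50.85,40.64) → (47.89,51.15) → (53.00,68.83).

(Gcodetools for Inkscape — laser output)
G21
G90
G00 X137.96 Y100.36
M3 S600
G1 X112.96 Y108.28 F1612
G1 X126.46 Y63.23
G1 X14.52 Y33.90
G1 X31.11 Y63.60
G1 X122.58 Y108.11
M5
G00 X53.33 Y13.78
M3 S600
G1 X43.11 Y12.56 F1612
G1 X35.66 Y24.71
G1 X32.90 Y37.81
G1 X36.73 Y39.42
M5
G00 X27.62 Y91.06
M3 S600
G1 X65.41 Y91.06 F1612
G1 X65.41 Y39.11
G1 X27.62 Y39.11
G1 X27.62 Y91.06
M5
G00 X80.97 Y41.15
M3 S600
G1 X61.87 Y37.31 F1612
G1 X50.85 Y40.64
G1 X47.89 Y51.15
G1 X53.00 Y68.83
M5
G00 X0.00 Y0.00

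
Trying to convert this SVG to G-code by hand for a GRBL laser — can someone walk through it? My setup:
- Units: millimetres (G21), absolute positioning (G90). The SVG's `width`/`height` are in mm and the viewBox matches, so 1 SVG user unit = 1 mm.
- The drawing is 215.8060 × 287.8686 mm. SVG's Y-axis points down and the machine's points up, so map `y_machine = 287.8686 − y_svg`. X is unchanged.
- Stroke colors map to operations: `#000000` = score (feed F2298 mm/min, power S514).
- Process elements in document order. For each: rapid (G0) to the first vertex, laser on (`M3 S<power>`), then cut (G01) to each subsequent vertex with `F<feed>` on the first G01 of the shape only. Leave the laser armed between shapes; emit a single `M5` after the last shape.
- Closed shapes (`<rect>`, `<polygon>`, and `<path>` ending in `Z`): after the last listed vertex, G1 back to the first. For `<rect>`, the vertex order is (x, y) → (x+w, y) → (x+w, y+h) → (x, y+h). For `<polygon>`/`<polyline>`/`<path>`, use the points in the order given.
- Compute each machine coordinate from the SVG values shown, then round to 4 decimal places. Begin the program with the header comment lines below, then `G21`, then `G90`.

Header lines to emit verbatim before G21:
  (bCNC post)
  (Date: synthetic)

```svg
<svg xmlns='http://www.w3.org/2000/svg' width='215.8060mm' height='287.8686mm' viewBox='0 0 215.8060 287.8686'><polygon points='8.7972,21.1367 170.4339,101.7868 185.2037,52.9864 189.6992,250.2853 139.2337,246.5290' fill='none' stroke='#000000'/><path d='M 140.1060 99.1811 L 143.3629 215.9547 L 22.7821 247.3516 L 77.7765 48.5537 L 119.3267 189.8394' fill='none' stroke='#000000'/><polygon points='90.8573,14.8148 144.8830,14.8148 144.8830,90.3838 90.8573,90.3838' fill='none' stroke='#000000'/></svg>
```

viewBox `0 0 215.8060 287.8686` with mm width/height → 1 unit = 1 mm. Flip: y_m = 287.8686 − y_svg.

**Shape 1** — `<polygon>` closed polygon, stroke `#000000` → score (S514, F2298). Machine vertices: (8.7972,266.7319) → (170.4339,186.0818) → (185.2037,234.8822) → (189.6992,37.5833) → (139.2337,41.3396) → (8.7972,266.7319). Closed: final G1 returns to the first vertex.

**Shape 2** — `<path>` open polyline, stroke `#000000` → score (S514, F2298). Machine vertices: (140.1060,188.6875) → (143.3629,71.9139) → (22.7821,40.5170) → (77.7765,239.3149) → (119.3267,98.0292). Open path.

**Shape 3** — `<polygon>` rectangle, stroke `#000000` → score (S514, F2298). Machine vertices: (90.8573,273.0538) → (144.8830,273.0538) → (144.8830,197.4848) → (90.8573,197.4848) → (90.8573,273.0538). Closed: final G1 returns to the first vertex.

(bCNC post)
(Date: synthetic)
G21
G90
G0 X8.7972 Y266.7319
M3 S514
G01 X170.4339 Y186.0818 F2298
G01 X185.2037 Y234.8822
G01 X189.6992 Y37.5833
G01 X139.2337 Y41.3396
G01 X8.7972 Y266.7319
G0 X140.1060 Y188.6875
M3 S514
G01 X143.3629 Y71.9139 F2298
G01 X22.7821 Y40.5170
G01 X77.7765 Y239.3149
G01 X119.3267 Y98.0292
G0 X90.8573 Y273.0538
M3 S514
G01 X144.8830 Y273.0538 F2298
G01 X144.8830 Y197.4848
G01 X90.8573 Y197.4848
G01 X90.8573 Y273.0538
M5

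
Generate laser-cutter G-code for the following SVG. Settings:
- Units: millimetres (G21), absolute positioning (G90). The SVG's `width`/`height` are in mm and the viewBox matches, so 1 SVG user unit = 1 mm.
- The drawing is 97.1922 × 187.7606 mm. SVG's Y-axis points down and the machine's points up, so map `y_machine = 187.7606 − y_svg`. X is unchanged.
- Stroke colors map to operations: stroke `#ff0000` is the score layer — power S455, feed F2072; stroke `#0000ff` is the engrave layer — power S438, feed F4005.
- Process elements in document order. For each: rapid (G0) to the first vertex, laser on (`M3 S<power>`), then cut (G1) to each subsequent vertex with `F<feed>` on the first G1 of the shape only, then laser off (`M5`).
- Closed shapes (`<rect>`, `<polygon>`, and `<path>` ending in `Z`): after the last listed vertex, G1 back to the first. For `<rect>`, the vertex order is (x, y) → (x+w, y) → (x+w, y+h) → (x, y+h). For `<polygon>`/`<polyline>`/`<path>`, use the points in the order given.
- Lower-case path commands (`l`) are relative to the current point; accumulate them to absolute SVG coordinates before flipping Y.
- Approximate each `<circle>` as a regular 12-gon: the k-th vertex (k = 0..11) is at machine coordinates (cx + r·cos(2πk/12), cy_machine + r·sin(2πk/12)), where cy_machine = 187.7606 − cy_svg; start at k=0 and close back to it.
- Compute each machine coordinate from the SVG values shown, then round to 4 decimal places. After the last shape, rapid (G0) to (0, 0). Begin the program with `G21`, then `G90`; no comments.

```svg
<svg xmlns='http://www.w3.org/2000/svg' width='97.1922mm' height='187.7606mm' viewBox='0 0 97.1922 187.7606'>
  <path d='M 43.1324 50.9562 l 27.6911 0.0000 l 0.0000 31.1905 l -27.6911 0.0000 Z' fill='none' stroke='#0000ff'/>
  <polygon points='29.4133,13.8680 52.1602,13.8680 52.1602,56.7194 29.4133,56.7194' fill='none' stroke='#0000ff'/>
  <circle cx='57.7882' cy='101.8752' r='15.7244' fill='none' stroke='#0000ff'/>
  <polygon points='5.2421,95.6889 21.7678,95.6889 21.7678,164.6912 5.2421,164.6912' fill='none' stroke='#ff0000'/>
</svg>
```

G21
G90
G0 X43.1324 Y136.8044
M3 S438
G1 X70.8235 Y136.8044 F4005
G1 X70.8235 Y105.6139
G1 X43.1324 Y105.6139
G1 X43.1324 Y136.8044
M5
G0 X29.4133 Y173.8926
M3 S438
G1 X52.1602 Y173.8926 F4005
G1 X52.1602 Y131.0412
G1 X29.4133 Y131.0412
G1 X29.4133 Y173.8926
M5
G0 X73.5126 Y85.8854
M3 S438
G1 X71.4059 Y93.7476 F4005
G1 X65.6504 Y99.5031
G1 X57.7882 Y101.6098
G1 X49.9260 Y99.5031
G1 X44.1705 Y93.7476
G1 X42.0638 Y85.8854
G1 X44.1705 Y78.0232
G1 X49.9260 Y72.2677
G1 X57.7882 Y70.1610
G1 X65.6504 Y72.2677
G1 X71.4059 Y78.0232
G1 X73.5126 Y85.8854
M5
G0 X5.2421 Y92.0717
M3 S455
G1 X21.7678 Y92.0717 F2072
G1 X21.7678 Y23.0694
G1 X5.2421 Y23.0694
G1 X5.2421 Y92.0717
M5
G0 X0.0000 Y0.0000

Since the viewBox matches the mm dimensions, user units are millimetres directly. The only transform is the Y-flip y_m = 187.7606 − y_svg.

Shape 1 is a rectangle drawn with `<path>`. Its stroke #0000ff means engrave at S438, F4005. After flipping Y the toolpath is (43.1324,136.8044) → (70.8235,136.8044) → (70.8235,105.6139) → (43.1324,105.6139) → (43.1324,136.8044), returning to the start.

Shape 2 is a rectangle drawn with `<polygon>`. Its stroke #0000ff means engrave at S438, F4005. After flipping Y the toolpath is (29.4133,173.8926) → (52.1602,173.8926) → (52.1602,131.0412) → (29.4133,131.0412) → (29.4133,173.8926), returning to the start.

Shape 3 is a circle drawn with `<circle>`. Its stroke #0000ff means engrave at S438, F4005. After flipping Y the toolpath is (73.5126,85.8854) → (71.4059,93.7476) → (65.6504,99.5031) → (57.7882,101.6098) → (49.9260,99.5031) → (44.1705,93.7476) → (42.0638,85.8854) → (44.1705,78.0232) → (49.9260,72.2677) → (57.7882,70.1610) → (65.6504,72.2677) → (71.4059,78.0232) → (73.5126,85.8854), returning to the start.

Shape 4 is a rectangle drawn with `<polygon>`. Its stroke #ff0000 means score at S455, F2072. After flipping Y the toolpath is (5.2421,92.0717) → (21.7678,92.0717) → (21.7678,23.0694) → (5.2421,23.0694) → (5.2421,92.0717), returning to the start.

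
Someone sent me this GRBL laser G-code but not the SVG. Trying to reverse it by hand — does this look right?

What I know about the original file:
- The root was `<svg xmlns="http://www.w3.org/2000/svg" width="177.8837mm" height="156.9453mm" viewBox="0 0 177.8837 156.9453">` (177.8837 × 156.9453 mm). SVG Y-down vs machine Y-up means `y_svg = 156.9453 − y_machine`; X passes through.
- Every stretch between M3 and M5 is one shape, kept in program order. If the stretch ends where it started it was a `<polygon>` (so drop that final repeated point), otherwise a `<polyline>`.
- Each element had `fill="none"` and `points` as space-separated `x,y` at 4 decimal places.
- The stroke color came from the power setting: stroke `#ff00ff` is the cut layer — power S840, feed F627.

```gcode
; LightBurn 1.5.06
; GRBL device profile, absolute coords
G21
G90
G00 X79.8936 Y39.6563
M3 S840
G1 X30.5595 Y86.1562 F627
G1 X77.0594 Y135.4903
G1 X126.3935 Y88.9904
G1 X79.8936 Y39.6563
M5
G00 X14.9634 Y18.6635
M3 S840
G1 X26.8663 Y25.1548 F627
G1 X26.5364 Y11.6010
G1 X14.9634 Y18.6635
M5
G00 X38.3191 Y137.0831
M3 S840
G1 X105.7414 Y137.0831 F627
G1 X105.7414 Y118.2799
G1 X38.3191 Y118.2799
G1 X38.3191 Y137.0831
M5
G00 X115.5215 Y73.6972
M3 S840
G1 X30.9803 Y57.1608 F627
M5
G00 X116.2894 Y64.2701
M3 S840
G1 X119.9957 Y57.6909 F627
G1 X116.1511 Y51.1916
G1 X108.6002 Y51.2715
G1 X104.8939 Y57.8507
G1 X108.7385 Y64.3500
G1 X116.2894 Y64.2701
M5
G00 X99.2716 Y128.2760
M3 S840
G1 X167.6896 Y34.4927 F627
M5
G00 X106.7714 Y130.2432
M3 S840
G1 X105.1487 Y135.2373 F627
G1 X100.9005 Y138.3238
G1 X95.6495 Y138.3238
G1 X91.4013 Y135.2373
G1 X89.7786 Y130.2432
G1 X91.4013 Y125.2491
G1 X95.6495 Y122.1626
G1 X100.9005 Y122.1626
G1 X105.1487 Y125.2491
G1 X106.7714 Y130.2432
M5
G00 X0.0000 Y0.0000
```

<svg xmlns="http://www.w3.org/2000/svg" width="177.8837mm" height="156.9453mm" viewBox="0 0 177.8837 156.9453">
  <polygon points="79.8936,117.2890 30.5595,70.7891 77.0594,21.4550 126.3935,67.9549" fill="none" stroke="#ff00ff"/>
  <polygon points="14.9634,138.2818 26.8663,131.7905 26.5364,145.3443" fill="none" stroke="#ff00ff"/>
  <polygon points="38.3191,19.8622 105.7414,19.8622 105.7414,38.6654 38.3191,38.6654" fill="none" stroke="#ff00ff"/>
  <polyline points="115.5215,83.2481 30.9803,99.7845" fill="none" stroke="#ff00ff"/>
  <polygon points="116.2894,92.6752 119.9957,99.2544 116.1511,105.7537 108.6002,105.6738 104.8939,99.0946 108.7385,92.5953" fill="none" stroke="#ff00ff"/>
  <polyline points="99.2716,28.6693 167.6896,122.4526" fill="none" stroke="#ff00ff"/>
  <polygon points="106.7714,26.7021 105.1487,21.7080 100.9005,18.6215 95.6495,18.6215 91.4013,21.7080 89.7786,26.7021 91.4013,31.6962 95.6495,34.7827 100.9005,34.7827 105.1487,31.6962" fill="none" stroke="#ff00ff"/>
</svg>

y_svg = 156.9453 − y_m. Every run uses S840, so all elements get stroke `#ff00ff` (cut).

[1] closed run; points: 79.8936,117.2890 30.5595,70.7891 77.0594,21.4550 126.3935,67.9549

[2] closed run; points: 14.9634,138.2818 26.8663,131.7905 26.5364,145.3443

[3] closed run; points: 38.3191,19.8622 105.7414,19.8622 105.7414,38.6654 38.3191,38.6654

[4] open run; points: 115.5215,83.2481 30.9803,99.7845

[5] closed run; points: 116.2894,92.6752 119.9957,99.2544 116.1511,105.7537 108.6002,105.6738 104.8939,99.0946 108.7385,92.5953

[6] open run; points: 99.2716,28.6693 167.6896,122.4526

[7] closed run; points: 106.7714,26.7021 105.1487,21.7080 100.9005,18.6215 95.6495,18.6215 91.4013,21.7080 89.7786,26.7021 91.4013,31.6962 95.6495,34.7827 100.9005,34.7827 105.1487,31.6962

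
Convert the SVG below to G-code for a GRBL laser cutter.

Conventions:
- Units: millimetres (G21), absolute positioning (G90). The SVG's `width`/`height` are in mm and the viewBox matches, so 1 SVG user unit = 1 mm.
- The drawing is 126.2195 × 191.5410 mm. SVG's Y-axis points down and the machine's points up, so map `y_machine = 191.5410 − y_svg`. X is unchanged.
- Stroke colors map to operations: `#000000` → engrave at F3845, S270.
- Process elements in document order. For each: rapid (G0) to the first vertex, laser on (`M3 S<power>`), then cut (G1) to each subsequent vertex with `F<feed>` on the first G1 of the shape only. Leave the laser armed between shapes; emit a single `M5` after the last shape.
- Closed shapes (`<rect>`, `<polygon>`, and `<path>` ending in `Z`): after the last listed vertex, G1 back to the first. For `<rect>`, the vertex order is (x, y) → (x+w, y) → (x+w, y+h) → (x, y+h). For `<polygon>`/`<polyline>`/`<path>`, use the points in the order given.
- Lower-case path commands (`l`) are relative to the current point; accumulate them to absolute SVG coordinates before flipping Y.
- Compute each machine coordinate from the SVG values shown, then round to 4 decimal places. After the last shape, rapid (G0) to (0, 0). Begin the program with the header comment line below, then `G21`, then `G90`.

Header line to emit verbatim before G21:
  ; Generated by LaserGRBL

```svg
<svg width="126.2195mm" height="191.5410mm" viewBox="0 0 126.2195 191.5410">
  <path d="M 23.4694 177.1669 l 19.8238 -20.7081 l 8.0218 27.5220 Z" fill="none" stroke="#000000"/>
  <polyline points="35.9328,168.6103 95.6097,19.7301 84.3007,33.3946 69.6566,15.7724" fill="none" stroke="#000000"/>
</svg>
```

Since the viewBox matches the mm dimensions, user units are millimetres directly. The only transform is the Y-flip y_m = 191.5410 − y_svg.

Shape 1 is a regular polygon drawn with `<path>`. Its stroke #000000 means engrave at S270, F3845. After flipping Y the toolpath is (23.4694,14.3741) → (43.2932,35.0822) → (51.3150,7.5602) → (23.4694,14.3741), returning to the start.

Shape 2 is a open polyline drawn with `<polyline>`. Its stroke #000000 means engrave at S270, F3845. After flipping Y the toolpath is (35.9328,22.9307) → (95.6097,171.8109) → (84.3007,158.1464) → (69.6566,175.7686).

; Generated by LaserGRBL
G21
G90
G0 X23.4694 Y14.3741
M3 S270
G1 X43.2932 Y35.0822 F3845
G1 X51.3150 Y7.5602
G1 X23.4694 Y14.3741
G0 X35.9328 Y22.9307
M3 S270
G1 X95.6097 Y171.8109 F3845
G1 X84.3007 Y158.1464
G1 X69.6566 Y175.7686
M5
G0 X0.0000 Y0.0000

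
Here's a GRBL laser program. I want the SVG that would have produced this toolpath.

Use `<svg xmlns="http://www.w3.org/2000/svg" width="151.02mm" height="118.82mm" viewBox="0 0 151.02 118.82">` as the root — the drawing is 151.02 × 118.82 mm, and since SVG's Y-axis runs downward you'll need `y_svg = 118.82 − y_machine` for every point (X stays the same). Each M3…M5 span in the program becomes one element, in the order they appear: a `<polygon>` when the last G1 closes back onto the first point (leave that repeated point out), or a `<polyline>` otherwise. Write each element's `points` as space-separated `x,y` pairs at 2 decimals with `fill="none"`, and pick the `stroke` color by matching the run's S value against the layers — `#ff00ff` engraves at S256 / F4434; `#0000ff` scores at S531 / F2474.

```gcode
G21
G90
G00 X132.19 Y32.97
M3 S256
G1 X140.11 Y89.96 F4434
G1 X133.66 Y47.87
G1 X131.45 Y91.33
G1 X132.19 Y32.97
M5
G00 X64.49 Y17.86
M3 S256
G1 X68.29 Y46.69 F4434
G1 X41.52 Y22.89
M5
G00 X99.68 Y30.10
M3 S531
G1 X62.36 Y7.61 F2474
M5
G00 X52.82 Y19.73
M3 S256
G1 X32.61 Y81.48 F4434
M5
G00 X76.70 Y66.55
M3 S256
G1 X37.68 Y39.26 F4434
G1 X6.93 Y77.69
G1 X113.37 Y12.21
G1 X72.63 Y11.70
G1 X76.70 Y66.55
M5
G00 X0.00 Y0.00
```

<svg xmlns="http://www.w3.org/2000/svg" width="151.02mm" height="118.82mm" viewBox="0 0 151.02 118.82">
  <polygon points="132.19,85.85 140.11,28.86 133.66,70.95 131.45,27.49" fill="none" stroke="#ff00ff"/>
  <polyline points="64.49,100.96 68.29,72.13 41.52,95.93" fill="none" stroke="#ff00ff"/>
  <polyline points="99.68,88.72 62.36,111.21" fill="none" stroke="#0000ff"/>
  <polyline points="52.82,99.09 32.61,37.34" fill="none" stroke="#ff00ff"/>
  <polygon points="76.70,52.27 37.68,79.56 6.93,41.13 113.37,106.61 72.63,107.12" fill="none" stroke="#ff00ff"/>
</svg>

Each laser-on run becomes one SVG element. Flip Y back into SVG space with y_svg = 118.82 − y_machine.

Run 1: the run's S256 means `#ff00ff` (engrave). The run returns to its start, so emit a `<polygon>` with points (Y-flipped): 132.19,85.85 140.11,28.86 133.66,70.95 131.45,27.49.

Run 2: the run's S256 means `#ff00ff` (engrave). The run is open, so emit a `<polyline>` with points (Y-flipped): 64.49,100.96 68.29,72.13 41.52,95.93.

Run 3: power S531 maps to stroke `#0000ff` (score). The run is open, so emit a `<polyline>` with points (Y-flipped): 99.68,88.72 62.36,111.21.

Run 4: power S256 maps to stroke `#ff00ff` (engrave). The run is open, so emit a `<polyline>` with points (Y-flipped): 52.82,99.09 32.61,37.34.

Run 5: the run's S256 means `#ff00ff` (engrave). The run returns to its start, so emit a `<polygon>` with points (Y-flipped): 76.70,52.27 37.68,79.56 6.93,41.13 113.37,106.61 72.63,107.12.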